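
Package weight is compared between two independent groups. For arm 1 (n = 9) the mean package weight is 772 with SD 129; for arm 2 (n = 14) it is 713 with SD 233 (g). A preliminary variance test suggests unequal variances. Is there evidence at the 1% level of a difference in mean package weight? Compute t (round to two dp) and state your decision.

t = 0.78; fail to reject H0

Let group 1 = arm 1, group 2 = arm 2. H0: μ_1 = μ_2; H1: μ_1 ≠ μ_2 (Welch's two-sample t-test, two-sided).
t = (x̄_1 − x̄_2)/√(s_1²/n_1 + s_2²/n_2) = (772 − 713)/√(129²/9 + 233²/14) = 0.78
Welch–Satterthwaite df ≈ 20.70
Two-sided p-value ≈ 0.4444
Since p ≈ 0.4444 > α = 0.01, fail to reject H0; the evidence is not statistically significant.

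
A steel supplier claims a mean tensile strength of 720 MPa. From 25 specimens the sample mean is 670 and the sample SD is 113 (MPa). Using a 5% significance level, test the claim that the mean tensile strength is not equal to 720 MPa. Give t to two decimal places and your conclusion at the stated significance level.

t = -2.21; reject H0

H0: μ = 720; H1: μ ≠ 720 (one-sample t-test, two-sided).
t = (x̄ − μ₀)/(s/√n) = (670 − 720)/(113/√25) = -2.21
df = n − 1 = 24
Two-sided p-value ≈ 0.0367
Since p ≈ 0.0367 < α = 0.05, reject H0; the evidence is statistically significant.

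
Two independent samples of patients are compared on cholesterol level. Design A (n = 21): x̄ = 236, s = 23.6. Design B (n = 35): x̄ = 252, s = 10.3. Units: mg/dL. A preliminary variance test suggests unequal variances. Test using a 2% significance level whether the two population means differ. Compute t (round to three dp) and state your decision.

Let group 1 = design A, group 2 = design B. H0: μ_1 = μ_2; H1: μ_1 ≠ μ_2 (Welch's two-sample t-test, two-sided).
t = (x̄_1 − x̄_2)/√(s_1²/n_1 + s_2²/n_2) = (236 − 252)/√(23.6²/21 + 10.3²/35) = -2.943
Welch–Satterthwaite df ≈ 24.64
Two-sided p-value ≈ 0.0070
Since p ≈ 0.0070 < α = 0.02, reject H0; the data support H1.

t = -2.943; reject H0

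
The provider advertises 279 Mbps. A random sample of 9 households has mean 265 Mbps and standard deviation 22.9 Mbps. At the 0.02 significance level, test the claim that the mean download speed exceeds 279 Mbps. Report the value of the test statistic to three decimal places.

H0: μ = 279; H1: μ > 279 (one-sample t-test, right-tailed).
t = (x̄ − μ₀)/(s/√n) = (265 − 279)/(22.9/√9) = -1.834
df = n − 1 = 8
p-value = P(T ≥ -1.834) ≈ 0.9480
Since p ≈ 0.9480 > α = 0.02, fail to reject H0; the data do not provide sufficient evidence against H0.

-1.834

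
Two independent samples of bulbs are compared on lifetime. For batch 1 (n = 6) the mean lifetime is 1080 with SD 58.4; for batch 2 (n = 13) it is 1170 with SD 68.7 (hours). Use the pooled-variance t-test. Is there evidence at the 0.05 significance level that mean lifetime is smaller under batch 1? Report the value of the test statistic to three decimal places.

-2.770

Let group 1 = batch 1, group 2 = batch 2. H0: μ_1 = μ_2; H1: μ_1 < μ_2 (two-sample pooled-variance t-test, left-tailed).
s_p² = [(6−1)·58.4² + (13−1)·68.7²]/(6+13−2) = 4334.65
t = (1080 − 1170)/√[4334.65·(1/6 + 1/13)] = -2.770
df = n₁ + n₂ − 2 = 17
p-value = P(T ≤ -2.770) ≈ 0.007
Since p ≈ 0.007 < α = 0.05, reject H0; the data support H1.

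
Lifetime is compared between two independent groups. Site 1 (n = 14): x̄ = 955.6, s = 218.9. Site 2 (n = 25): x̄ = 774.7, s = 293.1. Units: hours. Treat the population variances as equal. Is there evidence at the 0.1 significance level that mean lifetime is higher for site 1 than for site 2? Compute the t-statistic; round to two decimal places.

Let group 1 = site 1, group 2 = site 2. H0: μ_1 = μ_2; H1: μ_1 > μ_2 (two-sample pooled-variance t-test, right-tailed).
s_p² = [(14−1)·218.9² + (25−1)·293.1²]/(14+25−2) = 72559.6
t = (955.6 − 774.7)/√[72559.6·(1/14 + 1/25)] = 2.01
df = n₁ + n₂ − 2 = 37
p-value = P(T ≥ 2.01) ≈ 0.0258
Since p ≈ 0.0258 < α = 0.1, reject H0; the evidence is statistically significant.

2.01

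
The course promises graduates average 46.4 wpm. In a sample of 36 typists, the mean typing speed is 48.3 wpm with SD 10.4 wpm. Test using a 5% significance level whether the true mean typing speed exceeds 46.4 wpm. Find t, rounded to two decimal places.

H0: μ = 46.4; H1: μ > 46.4 (one-sample t-test, right-tailed).
t = (x̄ − μ₀)/(s/√n) = (48.3 − 46.4)/(10.4/√36) = 1.10
df = n − 1 = 35
p-value = P(T ≥ 1.10) ≈ 0.140
Since p ≈ 0.140 > α = 0.05, fail to reject H0; the data do not provide sufficient evidence against H0.

1.10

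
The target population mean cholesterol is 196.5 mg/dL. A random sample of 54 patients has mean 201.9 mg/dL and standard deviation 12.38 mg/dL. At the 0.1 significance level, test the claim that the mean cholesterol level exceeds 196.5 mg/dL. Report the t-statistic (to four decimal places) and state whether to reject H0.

H0: μ = 196.5; H1: μ > 196.5 (one-sample t-test, right-tailed).
t = (x̄ − μ₀)/(s/√n) = (201.9 − 196.5)/(12.38/√54) = 3.2053
df = n − 1 = 53
p-value = P(T ≥ 3.2053) ≈ 0.0011
Since p ≈ 0.0011 < α = 0.1, reject H0; the evidence is statistically significant.

t = 3.2053; reject H0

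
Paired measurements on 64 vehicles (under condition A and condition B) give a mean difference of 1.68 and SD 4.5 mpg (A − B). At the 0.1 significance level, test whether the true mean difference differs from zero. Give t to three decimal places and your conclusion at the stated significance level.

H0: μ_d = 0; H1: μ_d ≠ 0 (paired t-test on the differences, two-sided).
t = d̄/(s_d/√n) = 1.68/(4.5/√64) = 2.987
df = n − 1 = 63
Two-sided p-value ≈ 0.004
Since p ≈ 0.004 < α = 0.1, reject H0; the evidence is statistically significant.

t = 2.987; reject H0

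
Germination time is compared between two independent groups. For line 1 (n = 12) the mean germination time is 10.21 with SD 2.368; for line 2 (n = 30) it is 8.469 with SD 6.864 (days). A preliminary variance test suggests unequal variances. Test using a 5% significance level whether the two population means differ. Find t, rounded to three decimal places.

Let group 1 = line 1, group 2 = line 2. H0: μ_1 = μ_2; H1: μ_1 ≠ μ_2 (Welch's two-sample t-test, two-sided).
t = (x̄_1 − x̄_2)/√(s_1²/n_1 + s_2²/n_2) = (10.21 − 8.469)/√(2.368²/12 + 6.864²/30) = 1.220
Welch–Satterthwaite df ≈ 39.59
Two-sided p-value ≈ 0.230
Since p ≈ 0.230 > α = 0.05, fail to reject H0; the evidence is not statistically significant.

1.220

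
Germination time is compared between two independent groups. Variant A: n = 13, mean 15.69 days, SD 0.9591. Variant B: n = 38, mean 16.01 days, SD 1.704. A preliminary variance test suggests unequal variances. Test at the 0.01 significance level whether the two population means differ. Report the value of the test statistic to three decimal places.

-0.834

Let group 1 = variant A, group 2 = variant B. H0: μ_1 = μ_2; H1: μ_1 ≠ μ_2 (Welch's two-sample t-test, two-sided).
t = (x̄_1 − x̄_2)/√(s_1²/n_1 + s_2²/n_2) = (15.69 − 16.01)/√(0.9591²/13 + 1.704²/38) = -0.834
Welch–Satterthwaite df ≈ 37.67
Two-sided p-value ≈ 0.4095
Since p ≈ 0.4095 > α = 0.01, fail to reject H0; the data do not provide sufficient evidence against H0.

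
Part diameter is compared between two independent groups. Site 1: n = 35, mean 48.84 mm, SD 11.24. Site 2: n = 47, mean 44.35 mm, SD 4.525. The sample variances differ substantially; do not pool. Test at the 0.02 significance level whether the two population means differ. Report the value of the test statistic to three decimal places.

2.232

Let group 1 = site 1, group 2 = site 2. H0: μ_1 = μ_2; H1: μ_1 ≠ μ_2 (Welch's two-sample t-test, two-sided).
t = (x̄_1 − x̄_2)/√(s_1²/n_1 + s_2²/n_2) = (48.84 − 44.35)/√(11.24²/35 + 4.525²/47) = 2.232
Welch–Satterthwaite df ≈ 42.25
Two-sided p-value ≈ 0.0309
Since p ≈ 0.0309 > α = 0.02, fail to reject H0; the data do not provide sufficient evidence against H0.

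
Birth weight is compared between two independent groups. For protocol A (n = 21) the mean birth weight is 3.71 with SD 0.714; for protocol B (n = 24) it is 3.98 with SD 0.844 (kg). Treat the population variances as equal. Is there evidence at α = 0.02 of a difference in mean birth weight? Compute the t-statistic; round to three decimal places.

-1.149

Let group 1 = protocol A, group 2 = protocol B. H0: μ_1 = μ_2; H1: μ_1 ≠ μ_2 (two-sample pooled-variance t-test, two-sided).
s_p² = [(21−1)·0.714² + (24−1)·0.844²]/(21+24−2) = 0.618131
t = (3.71 − 3.98)/√[0.618131·(1/21 + 1/24)] = -1.149
df = n₁ + n₂ − 2 = 43
Two-sided p-value ≈ 0.2568
Since p ≈ 0.2568 > α = 0.02, fail to reject H0; the evidence is not statistically significant.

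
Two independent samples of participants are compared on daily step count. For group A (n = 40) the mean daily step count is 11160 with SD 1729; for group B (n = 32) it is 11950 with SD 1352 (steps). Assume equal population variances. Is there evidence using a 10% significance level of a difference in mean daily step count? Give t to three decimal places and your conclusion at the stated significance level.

Let group 1 = group A, group 2 = group B. H0: μ_1 = μ_2; H1: μ_1 ≠ μ_2 (two-sample pooled-variance t-test, two-sided).
s_p² = [(40−1)·1729² + (32−1)·1352²]/(40+32−2) = 2475050
t = (11160 − 11950)/√[2475050·(1/40 + 1/32)] = -2.117
df = n₁ + n₂ − 2 = 70
Two-sided p-value ≈ 0.038
Since p ≈ 0.038 < α = 0.1, reject H0; the data support H1.

t = -2.117; reject H0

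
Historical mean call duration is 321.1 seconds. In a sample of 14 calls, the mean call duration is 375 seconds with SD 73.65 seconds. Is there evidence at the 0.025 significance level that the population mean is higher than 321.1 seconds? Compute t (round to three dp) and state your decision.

H0: μ = 321.1; H1: μ > 321.1 (one-sample t-test, right-tailed).
t = (x̄ − μ₀)/(s/√n) = (375 − 321.1)/(73.65/√14) = 2.738
df = n − 1 = 13
p-value = P(T ≥ 2.738) ≈ 0.008
Since p ≈ 0.008 < α = 0.025, reject H0; the data support H1.

t = 2.738; reject H0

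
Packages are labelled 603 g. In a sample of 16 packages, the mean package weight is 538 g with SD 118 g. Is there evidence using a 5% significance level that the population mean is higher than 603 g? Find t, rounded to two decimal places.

H0: μ = 603; H1: μ > 603 (one-sample t-test, right-tailed).
t = (x̄ − μ₀)/(s/√n) = (538 − 603)/(118/√16) = -2.20
df = n − 1 = 15
p-value = P(T ≥ -2.20) ≈ 0.9782
Since p ≈ 0.9782 > α = 0.05, fail to reject H0; the evidence is not statistically significant.

-2.20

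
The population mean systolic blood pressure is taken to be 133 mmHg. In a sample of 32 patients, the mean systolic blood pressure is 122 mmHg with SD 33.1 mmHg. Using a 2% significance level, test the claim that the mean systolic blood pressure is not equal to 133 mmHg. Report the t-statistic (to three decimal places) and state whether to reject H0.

H0: μ = 133; H1: μ ≠ 133 (one-sample t-test, two-sided).
t = (x̄ − μ₀)/(s/√n) = (122 − 133)/(33.1/√32) = -1.880
df = n − 1 = 31
Two-sided p-value ≈ 0.070
Since p ≈ 0.070 > α = 0.02, fail to reject H0; the evidence is not statistically significant.

t = -1.880; fail to reject H0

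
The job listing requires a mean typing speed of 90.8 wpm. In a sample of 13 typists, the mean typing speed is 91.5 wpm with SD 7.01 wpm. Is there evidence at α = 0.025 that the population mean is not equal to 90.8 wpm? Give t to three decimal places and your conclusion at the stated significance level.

H0: μ = 90.8; H1: μ ≠ 90.8 (one-sample t-test, two-sided).
t = (x̄ − μ₀)/(s/√n) = (91.5 − 90.8)/(7.01/√13) = 0.360
df = n − 1 = 12
Two-sided p-value ≈ 0.7251
Since p ≈ 0.7251 > α = 0.025, fail to reject H0; the data do not provide sufficient evidence against H0.

t = 0.360; fail to reject H0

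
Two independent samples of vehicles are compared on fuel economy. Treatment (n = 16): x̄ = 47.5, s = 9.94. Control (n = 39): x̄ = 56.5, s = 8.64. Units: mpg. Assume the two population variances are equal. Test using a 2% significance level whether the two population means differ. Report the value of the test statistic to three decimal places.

Let group 1 = treatment, group 2 = control. H0: μ_1 = μ_2; H1: μ_1 ≠ μ_2 (two-sample pooled-variance t-test, two-sided).
s_p² = [(16−1)·9.94² + (39−1)·8.64²]/(16+39−2) = 81.4856
t = (47.5 − 56.5)/√[81.4856·(1/16 + 1/39)] = -3.358
df = n₁ + n₂ − 2 = 53
Two-sided p-value ≈ 0.0015
Since p ≈ 0.0015 < α = 0.02, reject H0; the evidence is statistically significant.

-3.358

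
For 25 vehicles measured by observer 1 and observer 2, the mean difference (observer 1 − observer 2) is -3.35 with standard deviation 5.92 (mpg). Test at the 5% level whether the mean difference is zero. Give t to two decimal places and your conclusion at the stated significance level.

H0: μ_d = 0; H1: μ_d ≠ 0 (paired t-test on the differences, two-sided).
t = d̄/(s_d/√n) = -3.35/(5.92/√25) = -2.83
df = n − 1 = 24
Two-sided p-value ≈ 0.0093
Since p ≈ 0.0093 < α = 0.05, reject H0; the data support H1.

t = -2.83; reject H0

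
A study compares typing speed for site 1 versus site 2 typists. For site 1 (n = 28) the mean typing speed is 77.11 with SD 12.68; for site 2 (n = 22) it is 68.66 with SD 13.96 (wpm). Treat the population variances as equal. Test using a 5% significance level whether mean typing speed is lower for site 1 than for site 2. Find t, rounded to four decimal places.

Let group 1 = site 1, group 2 = site 2. H0: μ_1 = μ_2; H1: μ_1 < μ_2 (two-sample pooled-variance t-test, left-tailed).
s_p² = [(28−1)·12.68² + (22−1)·13.96²]/(28+22−2) = 175.701
t = (77.11 − 68.66)/√[175.701·(1/28 + 1/22)] = 2.2376
df = n₁ + n₂ − 2 = 48
p-value = P(T ≤ 2.2376) ≈ 0.9850
Since p ≈ 0.9850 > α = 0.05, fail to reject H0; the data do not provide sufficient evidence against H0.

2.2376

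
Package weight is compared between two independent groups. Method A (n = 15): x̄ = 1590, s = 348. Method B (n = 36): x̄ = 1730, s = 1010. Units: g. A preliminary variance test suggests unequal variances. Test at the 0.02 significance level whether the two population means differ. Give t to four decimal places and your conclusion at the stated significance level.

Let group 1 = method A, group 2 = method B. H0: μ_1 = μ_2; H1: μ_1 ≠ μ_2 (Welch's two-sample t-test, two-sided).
t = (x̄_1 − x̄_2)/√(s_1²/n_1 + s_2²/n_2) = (1590 − 1730)/√(348²/15 + 1010²/36) = -0.7337
Welch–Satterthwaite df ≈ 48.04
Two-sided p-value ≈ 0.4667
Since p ≈ 0.4667 > α = 0.02, fail to reject H0; the data do not provide sufficient evidence against H0.

t = -0.7337; fail to reject H0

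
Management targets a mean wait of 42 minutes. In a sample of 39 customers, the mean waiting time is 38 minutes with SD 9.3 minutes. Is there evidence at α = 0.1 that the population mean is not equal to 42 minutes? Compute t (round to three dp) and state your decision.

t = -2.686; reject H0

H0: μ = 42; H1: μ ≠ 42 (one-sample t-test, two-sided).
t = (x̄ − μ₀)/(s/√n) = (38 − 42)/(9.3/√39) = -2.686
df = n − 1 = 38
Two-sided p-value ≈ 0.011
Since p ≈ 0.011 < α = 0.1, reject H0; the evidence is statistically significant.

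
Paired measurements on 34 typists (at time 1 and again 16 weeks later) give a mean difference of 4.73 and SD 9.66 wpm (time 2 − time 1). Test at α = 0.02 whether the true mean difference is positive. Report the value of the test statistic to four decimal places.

H0: μ_d = 0; H1: μ_d > 0 (paired t-test on the differences, right-tailed).
t = d̄/(s_d/√n) = 4.73/(9.66/√34) = 2.8551
df = n − 1 = 33
p-value = P(T ≥ 2.8551) ≈ 0.004
Since p ≈ 0.004 < α = 0.02, reject H0; the evidence is statistically significant.

2.8551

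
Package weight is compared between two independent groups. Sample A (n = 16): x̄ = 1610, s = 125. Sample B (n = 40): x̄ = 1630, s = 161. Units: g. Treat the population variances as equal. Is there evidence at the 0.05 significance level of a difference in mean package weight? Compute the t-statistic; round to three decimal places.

Let group 1 = sample A, group 2 = sample B. H0: μ_1 = μ_2; H1: μ_1 ≠ μ_2 (two-sample pooled-variance t-test, two-sided).
s_p² = [(16−1)·125² + (40−1)·161²]/(16+40−2) = 23061
t = (1610 − 1630)/√[23061·(1/16 + 1/40)] = -0.445
df = n₁ + n₂ − 2 = 54
Two-sided p-value ≈ 0.6579
Since p ≈ 0.6579 > α = 0.05, fail to reject H0; the data do not provide sufficient evidence against H0.

-0.445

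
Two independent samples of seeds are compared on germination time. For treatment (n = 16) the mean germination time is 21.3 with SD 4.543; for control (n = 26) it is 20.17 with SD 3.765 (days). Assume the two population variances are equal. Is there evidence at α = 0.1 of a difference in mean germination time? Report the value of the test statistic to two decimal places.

Let group 1 = treatment, group 2 = control. H0: μ_1 = μ_2; H1: μ_1 ≠ μ_2 (two-sample pooled-variance t-test, two-sided).
s_p² = [(16−1)·4.543² + (26−1)·3.765²]/(16+26−2) = 16.5991
t = (21.3 − 20.17)/√[16.5991·(1/16 + 1/26)] = 0.87
df = n₁ + n₂ − 2 = 40
Two-sided p-value ≈ 0.388
Since p ≈ 0.388 > α = 0.1, fail to reject H0; the data do not provide sufficient evidence against H0.

0.87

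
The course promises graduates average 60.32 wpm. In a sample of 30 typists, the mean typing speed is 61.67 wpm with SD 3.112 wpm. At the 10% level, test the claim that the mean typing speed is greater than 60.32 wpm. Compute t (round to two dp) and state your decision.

t = 2.38; reject H0

H0: μ = 60.32; H1: μ > 60.32 (one-sample t-test, right-tailed).
t = (x̄ − μ₀)/(s/√n) = (61.67 − 60.32)/(3.112/√30) = 2.38
df = n − 1 = 29
p-value = P(T ≥ 2.38) ≈ 0.012
Since p ≈ 0.012 < α = 0.1, reject H0; the evidence is statistically significant.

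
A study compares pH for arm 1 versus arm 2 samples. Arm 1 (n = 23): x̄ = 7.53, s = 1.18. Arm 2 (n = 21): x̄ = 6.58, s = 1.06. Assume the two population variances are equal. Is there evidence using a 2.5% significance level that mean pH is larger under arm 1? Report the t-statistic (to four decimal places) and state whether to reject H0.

Let group 1 = arm 1, group 2 = arm 2. H0: μ_1 = μ_2; H1: μ_1 > μ_2 (two-sample pooled-variance t-test, right-tailed).
s_p² = [(23−1)·1.18² + (21−1)·1.06²]/(23+21−2) = 1.2644
t = (7.53 − 6.58)/√[1.2644·(1/23 + 1/21)] = 2.7992
df = n₁ + n₂ − 2 = 42
p-value = P(T ≥ 2.7992) ≈ 0.0039
Since p ≈ 0.0039 < α = 0.025, reject H0; the data support H1.

t = 2.7992; reject H0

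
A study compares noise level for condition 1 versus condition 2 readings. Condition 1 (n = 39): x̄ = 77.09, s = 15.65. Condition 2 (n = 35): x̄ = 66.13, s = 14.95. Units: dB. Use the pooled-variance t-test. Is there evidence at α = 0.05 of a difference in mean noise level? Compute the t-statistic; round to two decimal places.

3.07

Let group 1 = condition 1, group 2 = condition 2. H0: μ_1 = μ_2; H1: μ_1 ≠ μ_2 (two-sample pooled-variance t-test, two-sided).
s_p² = [(39−1)·15.65² + (35−1)·14.95²]/(39+35−2) = 234.808
t = (77.09 − 66.13)/√[234.808·(1/39 + 1/35)] = 3.07
df = n₁ + n₂ − 2 = 72
Two-sided p-value ≈ 0.003
Since p ≈ 0.003 < α = 0.05, reject H0; the data support H1.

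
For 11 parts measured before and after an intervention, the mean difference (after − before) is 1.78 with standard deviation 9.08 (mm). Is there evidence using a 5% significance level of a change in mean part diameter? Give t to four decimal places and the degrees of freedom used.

H0: μ_d = 0; H1: μ_d ≠ 0 (paired t-test on the differences, two-sided).
t = d̄/(s_d/√n) = 1.78/(9.08/√11) = 0.6502
df = n − 1 = 10
Two-sided p-value ≈ 0.530
Since p ≈ 0.530 > α = 0.05, fail to reject H0; the evidence is not statistically significant.

t = 0.6502, df = 10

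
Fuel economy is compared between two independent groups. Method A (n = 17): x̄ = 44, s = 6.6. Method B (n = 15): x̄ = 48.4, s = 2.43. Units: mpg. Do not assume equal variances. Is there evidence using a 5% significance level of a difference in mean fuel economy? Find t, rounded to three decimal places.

Let group 1 = method A, group 2 = method B. H0: μ_1 = μ_2; H1: μ_1 ≠ μ_2 (Welch's two-sample t-test, two-sided).
t = (x̄_1 − x̄_2)/√(s_1²/n_1 + s_2²/n_2) = (44 − 48.4)/√(6.6²/17 + 2.43²/15) = -2.559
Welch–Satterthwaite df ≈ 20.73
Two-sided p-value ≈ 0.018
Since p ≈ 0.018 < α = 0.05, reject H0; the evidence is statistically significant.

-2.559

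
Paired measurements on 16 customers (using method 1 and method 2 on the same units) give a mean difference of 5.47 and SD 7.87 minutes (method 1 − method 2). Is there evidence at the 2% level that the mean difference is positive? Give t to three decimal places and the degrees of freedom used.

t = 2.780, df = 15

H0: μ_d = 0; H1: μ_d > 0 (paired t-test on the differences, right-tailed).
t = d̄/(s_d/√n) = 5.47/(7.87/√16) = 2.780
df = n − 1 = 15
p-value = P(T ≥ 2.780) ≈ 0.0070
Since p ≈ 0.0070 < α = 0.02, reject H0; the data support H1.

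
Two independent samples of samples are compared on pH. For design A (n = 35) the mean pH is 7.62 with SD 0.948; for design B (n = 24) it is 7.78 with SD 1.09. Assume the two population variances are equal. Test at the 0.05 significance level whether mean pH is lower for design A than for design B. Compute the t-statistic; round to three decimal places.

Let group 1 = design A, group 2 = design B. H0: μ_1 = μ_2; H1: μ_1 < μ_2 (two-sample pooled-variance t-test, left-tailed).
s_p² = [(35−1)·0.948² + (24−1)·1.09²]/(35+24−2) = 1.01548
t = (7.62 − 7.78)/√[1.01548·(1/35 + 1/24)] = -0.599
df = n₁ + n₂ − 2 = 57
p-value = P(T ≤ -0.599) ≈ 0.276
Since p ≈ 0.276 > α = 0.05, fail to reject H0; the evidence is not statistically significant.

-0.599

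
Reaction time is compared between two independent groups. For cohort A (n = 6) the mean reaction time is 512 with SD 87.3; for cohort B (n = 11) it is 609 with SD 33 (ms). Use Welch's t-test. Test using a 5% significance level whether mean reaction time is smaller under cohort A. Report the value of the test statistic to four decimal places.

Let group 1 = cohort A, group 2 = cohort B. H0: μ_1 = μ_2; H1: μ_1 < μ_2 (Welch's two-sample t-test, left-tailed).
t = (x̄_1 − x̄_2)/√(s_1²/n_1 + s_2²/n_2) = (512 − 609)/√(87.3²/6 + 33²/11) = -2.6214
Welch–Satterthwaite df ≈ 5.79
p-value = P(T ≤ -2.6214) ≈ 0.0204
Since p ≈ 0.0204 < α = 0.05, reject H0; the evidence is statistically significant.

-2.6214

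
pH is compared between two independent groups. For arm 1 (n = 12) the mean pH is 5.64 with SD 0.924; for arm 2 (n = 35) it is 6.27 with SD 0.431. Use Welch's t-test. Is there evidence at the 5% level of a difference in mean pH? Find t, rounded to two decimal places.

-2.28

Let group 1 = arm 1, group 2 = arm 2. H0: μ_1 = μ_2; H1: μ_1 ≠ μ_2 (Welch's two-sample t-test, two-sided).
t = (x̄_1 − x̄_2)/√(s_1²/n_1 + s_2²/n_2) = (5.64 − 6.27)/√(0.924²/12 + 0.431²/35) = -2.28
Welch–Satterthwaite df ≈ 12.68
Two-sided p-value ≈ 0.041
Since p ≈ 0.041 < α = 0.05, reject H0; the data support H1.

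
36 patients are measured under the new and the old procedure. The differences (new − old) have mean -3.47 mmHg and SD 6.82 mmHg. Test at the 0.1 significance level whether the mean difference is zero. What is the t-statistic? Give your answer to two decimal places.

-3.05

H0: μ_d = 0; H1: μ_d ≠ 0 (paired t-test on the differences, two-sided).
t = d̄/(s_d/√n) = -3.47/(6.82/√36) = -3.05
df = n − 1 = 35
Two-sided p-value ≈ 0.0043
Since p ≈ 0.0043 < α = 0.1, reject H0; the evidence is statistically significant.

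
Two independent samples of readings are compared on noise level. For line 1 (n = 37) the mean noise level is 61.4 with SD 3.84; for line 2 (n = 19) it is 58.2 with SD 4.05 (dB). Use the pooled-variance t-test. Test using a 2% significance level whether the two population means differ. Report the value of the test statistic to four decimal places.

Let group 1 = line 1, group 2 = line 2. H0: μ_1 = μ_2; H1: μ_1 ≠ μ_2 (two-sample pooled-variance t-test, two-sided).
s_p² = [(37−1)·3.84² + (19−1)·4.05²]/(37+19−2) = 15.2979
t = (61.4 − 58.2)/√[15.2979·(1/37 + 1/19)] = 2.8988
df = n₁ + n₂ − 2 = 54
Two-sided p-value ≈ 0.0054
Since p ≈ 0.0054 < α = 0.02, reject H0; the data support H1.

2.8988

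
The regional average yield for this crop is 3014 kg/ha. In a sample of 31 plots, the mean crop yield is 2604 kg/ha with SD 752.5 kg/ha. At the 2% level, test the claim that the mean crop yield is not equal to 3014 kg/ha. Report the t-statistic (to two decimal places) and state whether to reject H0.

t = -3.03; reject H0

H0: μ = 3014; H1: μ ≠ 3014 (one-sample t-test, two-sided).
t = (x̄ − μ₀)/(s/√n) = (2604 − 3014)/(752.5/√31) = -3.03
df = n − 1 = 30
Two-sided p-value ≈ 0.005
Since p ≈ 0.005 < α = 0.02, reject H0; the evidence is statistically significant.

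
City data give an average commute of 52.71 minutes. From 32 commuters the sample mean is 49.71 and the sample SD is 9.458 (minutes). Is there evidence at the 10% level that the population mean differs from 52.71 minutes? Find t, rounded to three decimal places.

H0: μ = 52.71; H1: μ ≠ 52.71 (one-sample t-test, two-sided).
t = (x̄ − μ₀)/(s/√n) = (49.71 − 52.71)/(9.458/√32) = -1.794
df = n − 1 = 31
Two-sided p-value ≈ 0.083
Since p ≈ 0.083 < α = 0.1, reject H0; the evidence is statistically significant.

-1.794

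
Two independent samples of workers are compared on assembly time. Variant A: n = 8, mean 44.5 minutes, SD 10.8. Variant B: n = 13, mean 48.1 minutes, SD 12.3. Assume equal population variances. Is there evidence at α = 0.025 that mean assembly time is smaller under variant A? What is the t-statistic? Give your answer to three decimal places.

Let group 1 = variant A, group 2 = variant B. H0: μ_1 = μ_2; H1: μ_1 < μ_2 (two-sample pooled-variance t-test, left-tailed).
s_p² = [(8−1)·10.8² + (13−1)·12.3²]/(8+13−2) = 138.524
t = (44.5 − 48.1)/√[138.524·(1/8 + 1/13)] = -0.681
df = n₁ + n₂ − 2 = 19
p-value = P(T ≤ -0.681) ≈ 0.2521
Since p ≈ 0.2521 > α = 0.025, fail to reject H0; the data do not provide sufficient evidence against H0.

-0.681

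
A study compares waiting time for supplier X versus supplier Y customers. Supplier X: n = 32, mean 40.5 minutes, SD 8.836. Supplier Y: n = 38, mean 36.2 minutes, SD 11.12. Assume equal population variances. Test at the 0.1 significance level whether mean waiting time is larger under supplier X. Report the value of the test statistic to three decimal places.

1.767

Let group 1 = supplier X, group 2 = supplier Y. H0: μ_1 = μ_2; H1: μ_1 > μ_2 (two-sample pooled-variance t-test, right-tailed).
s_p² = [(32−1)·8.836² + (38−1)·11.12²]/(32+38−2) = 102.876
t = (40.5 − 36.2)/√[102.876·(1/32 + 1/38)] = 1.767
df = n₁ + n₂ − 2 = 68
p-value = P(T ≥ 1.767) ≈ 0.0409
Since p ≈ 0.0409 < α = 0.1, reject H0; the data support H1.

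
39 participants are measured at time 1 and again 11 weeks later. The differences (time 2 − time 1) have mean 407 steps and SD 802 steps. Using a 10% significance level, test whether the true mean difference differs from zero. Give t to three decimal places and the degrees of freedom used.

H0: μ_d = 0; H1: μ_d ≠ 0 (paired t-test on the differences, two-sided).
t = d̄/(s_d/√n) = 407/(802/√39) = 3.169
df = n − 1 = 38
Two-sided p-value ≈ 0.0030
Since p ≈ 0.0030 < α = 0.1, reject H0; the evidence is statistically significant.

t = 3.169, df = 38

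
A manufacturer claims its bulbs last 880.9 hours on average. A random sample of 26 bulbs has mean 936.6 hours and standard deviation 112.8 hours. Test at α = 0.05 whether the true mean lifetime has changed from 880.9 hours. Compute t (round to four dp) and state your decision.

H0: μ = 880.9; H1: μ ≠ 880.9 (one-sample t-test, two-sided).
t = (x̄ − μ₀)/(s/√n) = (936.6 − 880.9)/(112.8/√26) = 2.5179
df = n − 1 = 25
Two-sided p-value ≈ 0.0186
Since p ≈ 0.0186 < α = 0.05, reject H0; the evidence is statistically significant.

t = 2.5179; reject H0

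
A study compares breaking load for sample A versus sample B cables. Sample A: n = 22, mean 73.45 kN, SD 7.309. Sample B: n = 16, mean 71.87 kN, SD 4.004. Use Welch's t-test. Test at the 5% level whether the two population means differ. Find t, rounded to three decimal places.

Let group 1 = sample A, group 2 = sample B. H0: μ_1 = μ_2; H1: μ_1 ≠ μ_2 (Welch's two-sample t-test, two-sided).
t = (x̄_1 − x̄_2)/√(s_1²/n_1 + s_2²/n_2) = (73.45 − 71.87)/√(7.309²/22 + 4.004²/16) = 0.853
Welch–Satterthwaite df ≈ 33.84
Two-sided p-value ≈ 0.3996
Since p ≈ 0.3996 > α = 0.05, fail to reject H0; the evidence is not statistically significant.

0.853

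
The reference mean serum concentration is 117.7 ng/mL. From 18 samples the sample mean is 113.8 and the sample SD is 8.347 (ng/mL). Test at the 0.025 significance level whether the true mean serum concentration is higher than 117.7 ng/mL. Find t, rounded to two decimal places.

-1.98

H0: μ = 117.7; H1: μ > 117.7 (one-sample t-test, right-tailed).
t = (x̄ − μ₀)/(s/√n) = (113.8 − 117.7)/(8.347/√18) = -1.98
df = n − 1 = 17
p-value = P(T ≥ -1.98) ≈ 0.968
Since p ≈ 0.968 > α = 0.025, fail to reject H0; the data do not provide sufficient evidence against H0.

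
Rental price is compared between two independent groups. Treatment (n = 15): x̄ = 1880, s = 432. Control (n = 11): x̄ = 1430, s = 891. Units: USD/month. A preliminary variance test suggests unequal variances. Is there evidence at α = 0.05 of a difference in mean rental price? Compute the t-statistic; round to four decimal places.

Let group 1 = treatment, group 2 = control. H0: μ_1 = μ_2; H1: μ_1 ≠ μ_2 (Welch's two-sample t-test, two-sided).
t = (x̄_1 − x̄_2)/√(s_1²/n_1 + s_2²/n_2) = (1880 − 1430)/√(432²/15 + 891²/11) = 1.5470
Welch–Satterthwaite df ≈ 13.46
Two-sided p-value ≈ 0.1450
Since p ≈ 0.1450 > α = 0.05, fail to reject H0; the evidence is not statistically significant.

1.5470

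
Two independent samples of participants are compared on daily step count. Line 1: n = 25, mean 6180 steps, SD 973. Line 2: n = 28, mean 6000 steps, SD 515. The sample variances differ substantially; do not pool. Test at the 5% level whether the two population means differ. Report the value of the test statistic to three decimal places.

Let group 1 = line 1, group 2 = line 2. H0: μ_1 = μ_2; H1: μ_1 ≠ μ_2 (Welch's two-sample t-test, two-sided).
t = (x̄_1 − x̄_2)/√(s_1²/n_1 + s_2²/n_2) = (6180 − 6000)/√(973²/25 + 515²/28) = 0.827
Welch–Satterthwaite df ≈ 35.53
Two-sided p-value ≈ 0.4136
Since p ≈ 0.4136 > α = 0.05, fail to reject H0; the data do not provide sufficient evidence against H0.

0.827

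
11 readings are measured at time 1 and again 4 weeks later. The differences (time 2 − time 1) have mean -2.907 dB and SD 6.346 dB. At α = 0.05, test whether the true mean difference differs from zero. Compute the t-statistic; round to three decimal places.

-1.519

H0: μ_d = 0; H1: μ_d ≠ 0 (paired t-test on the differences, two-sided).
t = d̄/(s_d/√n) = -2.907/(6.346/√11) = -1.519
df = n − 1 = 10
Two-sided p-value ≈ 0.160
Since p ≈ 0.160 > α = 0.05, fail to reject H0; the data do not provide sufficient evidence against H0.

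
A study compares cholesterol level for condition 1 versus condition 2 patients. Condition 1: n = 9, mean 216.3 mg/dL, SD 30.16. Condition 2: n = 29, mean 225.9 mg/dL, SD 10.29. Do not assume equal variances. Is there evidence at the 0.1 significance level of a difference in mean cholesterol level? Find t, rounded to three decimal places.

Let group 1 = condition 1, group 2 = condition 2. H0: μ_1 = μ_2; H1: μ_1 ≠ μ_2 (Welch's two-sample t-test, two-sided).
t = (x̄_1 − x̄_2)/√(s_1²/n_1 + s_2²/n_2) = (216.3 − 225.9)/√(30.16²/9 + 10.29²/29) = -0.938
Welch–Satterthwaite df ≈ 8.59
Two-sided p-value ≈ 0.374
Since p ≈ 0.374 > α = 0.1, fail to reject H0; the evidence is not statistically significant.

-0.938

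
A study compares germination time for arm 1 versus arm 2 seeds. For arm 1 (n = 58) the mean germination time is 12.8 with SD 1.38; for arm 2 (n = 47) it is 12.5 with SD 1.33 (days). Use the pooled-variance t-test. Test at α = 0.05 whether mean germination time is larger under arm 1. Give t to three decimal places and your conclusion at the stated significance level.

Let group 1 = arm 1, group 2 = arm 2. H0: μ_1 = μ_2; H1: μ_1 > μ_2 (two-sample pooled-variance t-test, right-tailed).
s_p² = [(58−1)·1.38² + (47−1)·1.33²]/(58+47−2) = 1.84389
t = (12.8 − 12.5)/√[1.84389·(1/58 + 1/47)] = 1.126
df = n₁ + n₂ − 2 = 103
p-value = P(T ≥ 1.126) ≈ 0.131
Since p ≈ 0.131 > α = 0.05, fail to reject H0; the data do not provide sufficient evidence against H0.

t = 1.126; fail to reject H0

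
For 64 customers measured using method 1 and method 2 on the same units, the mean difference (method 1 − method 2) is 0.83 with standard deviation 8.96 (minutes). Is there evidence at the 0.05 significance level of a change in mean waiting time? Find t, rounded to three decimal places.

0.741

H0: μ_d = 0; H1: μ_d ≠ 0 (paired t-test on the differences, two-sided).
t = d̄/(s_d/√n) = 0.83/(8.96/√64) = 0.741
df = n − 1 = 63
Two-sided p-value ≈ 0.4614
Since p ≈ 0.4614 > α = 0.05, fail to reject H0; the data do not provide sufficient evidence against H0.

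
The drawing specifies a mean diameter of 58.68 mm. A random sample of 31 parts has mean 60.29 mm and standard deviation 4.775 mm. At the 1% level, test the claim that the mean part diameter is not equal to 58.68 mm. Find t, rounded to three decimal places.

H0: μ = 58.68; H1: μ ≠ 58.68 (one-sample t-test, two-sided).
t = (x̄ − μ₀)/(s/√n) = (60.29 − 58.68)/(4.775/√31) = 1.877
df = n − 1 = 30
Two-sided p-value ≈ 0.070
Since p ≈ 0.070 > α = 0.01, fail to reject H0; the data do not provide sufficient evidence against H0.

1.877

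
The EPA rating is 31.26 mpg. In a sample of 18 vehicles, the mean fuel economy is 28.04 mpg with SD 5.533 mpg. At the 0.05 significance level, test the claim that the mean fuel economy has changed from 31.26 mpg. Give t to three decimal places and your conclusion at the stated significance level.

H0: μ = 31.26; H1: μ ≠ 31.26 (one-sample t-test, two-sided).
t = (x̄ − μ₀)/(s/√n) = (28.04 − 31.26)/(5.533/√18) = -2.469
df = n − 1 = 17
Two-sided p-value ≈ 0.0244
Since p ≈ 0.0244 < α = 0.05, reject H0; the data support H1.

t = -2.469; reject H0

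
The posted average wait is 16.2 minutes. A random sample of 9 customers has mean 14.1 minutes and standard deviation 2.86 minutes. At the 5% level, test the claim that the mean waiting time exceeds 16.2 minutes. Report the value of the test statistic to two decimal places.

-2.20

H0: μ = 16.2; H1: μ > 16.2 (one-sample t-test, right-tailed).
t = (x̄ − μ₀)/(s/√n) = (14.1 − 16.2)/(2.86/√9) = -2.20
df = n − 1 = 8
p-value = P(T ≥ -2.20) ≈ 0.971
Since p ≈ 0.971 > α = 0.05, fail to reject H0; the data do not provide sufficient evidence against H0.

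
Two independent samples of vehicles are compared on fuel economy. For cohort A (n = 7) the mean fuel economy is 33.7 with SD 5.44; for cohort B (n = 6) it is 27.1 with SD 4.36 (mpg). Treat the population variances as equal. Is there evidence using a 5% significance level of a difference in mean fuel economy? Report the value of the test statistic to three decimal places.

2.383

Let group 1 = cohort A, group 2 = cohort B. H0: μ_1 = μ_2; H1: μ_1 ≠ μ_2 (two-sample pooled-variance t-test, two-sided).
s_p² = [(7−1)·5.44² + (6−1)·4.36²]/(7+6−2) = 24.7827
t = (33.7 − 27.1)/√[24.7827·(1/7 + 1/6)] = 2.383
df = n₁ + n₂ − 2 = 11
Two-sided p-value ≈ 0.036
Since p ≈ 0.036 < α = 0.05, reject H0; the data support H1.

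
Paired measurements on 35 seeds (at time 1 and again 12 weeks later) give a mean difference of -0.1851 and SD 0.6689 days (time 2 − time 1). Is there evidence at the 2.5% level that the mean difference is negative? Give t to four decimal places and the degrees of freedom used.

H0: μ_d = 0; H1: μ_d < 0 (paired t-test on the differences, left-tailed).
t = d̄/(s_d/√n) = -0.1851/(0.6689/√35) = -1.6371
df = n − 1 = 34
p-value = P(T ≤ -1.6371) ≈ 0.0554
Since p ≈ 0.0554 > α = 0.025, fail to reject H0; the evidence is not statistically significant.

t = -1.6371, df = 34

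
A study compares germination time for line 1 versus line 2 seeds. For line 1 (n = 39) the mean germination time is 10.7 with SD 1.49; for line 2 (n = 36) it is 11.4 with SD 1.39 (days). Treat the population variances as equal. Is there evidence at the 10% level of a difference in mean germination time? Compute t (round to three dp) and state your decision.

Let group 1 = line 1, group 2 = line 2. H0: μ_1 = μ_2; H1: μ_1 ≠ μ_2 (two-sample pooled-variance t-test, two-sided).
s_p² = [(39−1)·1.49² + (36−1)·1.39²]/(39+36−2) = 2.08202
t = (10.7 − 11.4)/√[2.08202·(1/39 + 1/36)] = -2.099
df = n₁ + n₂ − 2 = 73
Two-sided p-value ≈ 0.039
Since p ≈ 0.039 < α = 0.1, reject H0; the data support H1.

t = -2.099; reject H0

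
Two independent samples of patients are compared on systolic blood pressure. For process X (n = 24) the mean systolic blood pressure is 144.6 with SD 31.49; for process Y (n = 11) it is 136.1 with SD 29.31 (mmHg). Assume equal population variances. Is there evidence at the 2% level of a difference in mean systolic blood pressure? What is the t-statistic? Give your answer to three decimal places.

0.757

Let group 1 = process X, group 2 = process Y. H0: μ_1 = μ_2; H1: μ_1 ≠ μ_2 (two-sample pooled-variance t-test, two-sided).
s_p² = [(24−1)·31.49² + (11−1)·29.31²]/(24+11−2) = 951.455
t = (144.6 − 136.1)/√[951.455·(1/24 + 1/11)] = 0.757
df = n₁ + n₂ − 2 = 33
Two-sided p-value ≈ 0.4545
Since p ≈ 0.4545 > α = 0.02, fail to reject H0; the data do not provide sufficient evidence against H0.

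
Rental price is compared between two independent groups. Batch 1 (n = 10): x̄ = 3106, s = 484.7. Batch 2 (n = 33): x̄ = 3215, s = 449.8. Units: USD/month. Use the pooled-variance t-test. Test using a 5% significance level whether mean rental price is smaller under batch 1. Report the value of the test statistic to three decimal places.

Let group 1 = batch 1, group 2 = batch 2. H0: μ_1 = μ_2; H1: μ_1 < μ_2 (two-sample pooled-variance t-test, left-tailed).
s_p² = [(10−1)·484.7² + (33−1)·449.8²]/(10+33−2) = 209479
t = (3106 − 3215)/√[209479·(1/10 + 1/33)] = -0.660
df = n₁ + n₂ − 2 = 41
p-value = P(T ≤ -0.660) ≈ 0.2566
Since p ≈ 0.2566 > α = 0.05, fail to reject H0; the evidence is not statistically significant.

-0.660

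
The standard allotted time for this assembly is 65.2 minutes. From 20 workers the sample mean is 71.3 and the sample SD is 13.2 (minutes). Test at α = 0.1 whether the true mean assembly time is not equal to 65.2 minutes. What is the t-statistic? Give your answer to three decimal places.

H0: μ = 65.2; H1: μ ≠ 65.2 (one-sample t-test, two-sided).
t = (x̄ − μ₀)/(s/√n) = (71.3 − 65.2)/(13.2/√20) = 2.067
df = n − 1 = 19
Two-sided p-value ≈ 0.0527
Since p ≈ 0.0527 < α = 0.1, reject H0; the data support H1.

2.067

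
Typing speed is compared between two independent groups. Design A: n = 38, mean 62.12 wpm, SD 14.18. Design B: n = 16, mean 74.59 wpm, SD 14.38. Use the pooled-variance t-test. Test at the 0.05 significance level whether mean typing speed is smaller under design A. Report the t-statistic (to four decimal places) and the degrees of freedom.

t = -2.9388, df = 52

Let group 1 = design A, group 2 = design B. H0: μ_1 = μ_2; H1: μ_1 < μ_2 (two-sample pooled-variance t-test, left-tailed).
s_p² = [(38−1)·14.18² + (16−1)·14.38²]/(38+16−2) = 202.72
t = (62.12 − 74.59)/√[202.72·(1/38 + 1/16)] = -2.9388
df = n₁ + n₂ − 2 = 52
p-value = P(T ≤ -2.9388) ≈ 0.0025
Since p ≈ 0.0025 < α = 0.05, reject H0; the evidence is statistically significant.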